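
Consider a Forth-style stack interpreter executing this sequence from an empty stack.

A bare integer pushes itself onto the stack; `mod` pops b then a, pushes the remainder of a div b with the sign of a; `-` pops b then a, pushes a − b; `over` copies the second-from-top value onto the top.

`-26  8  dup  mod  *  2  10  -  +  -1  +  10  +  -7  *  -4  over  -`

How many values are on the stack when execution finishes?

-26  → [-26]
8    → [-26, 8]
dup  → [-26, 8, 8]
mod  → [-26, 0]
*    → [0]
2    → [0, 2]
10   → [0, 2, 10]
-    → [0, -8]
+    → [-8]
-1   → [-8, -1]
+    → [-9]
10   → [-9, 10]
+    → [1]
-7   → [1, -7]
*    → [-7]
-4   → [-7, -4]
over → [-7, -4, -7]
-    → [-7, 3]

2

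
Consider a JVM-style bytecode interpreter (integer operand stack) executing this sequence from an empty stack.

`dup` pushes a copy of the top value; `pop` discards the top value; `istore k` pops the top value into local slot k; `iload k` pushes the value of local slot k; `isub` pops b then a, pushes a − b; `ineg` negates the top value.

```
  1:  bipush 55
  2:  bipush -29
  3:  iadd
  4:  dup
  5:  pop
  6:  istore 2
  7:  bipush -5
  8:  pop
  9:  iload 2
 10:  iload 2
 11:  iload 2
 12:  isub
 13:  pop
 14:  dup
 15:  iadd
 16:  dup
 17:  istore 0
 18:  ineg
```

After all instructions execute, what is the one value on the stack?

-52

bipush 55   55
bipush -29  55 -29
iadd        26
dup         26 26
pop         26
istore 2    (empty)
bipush -5   -5
pop         (empty)
iload 2     26
iload 2     26 26
iload 2     26 26 26
isub        26 0
pop         26
dup         26 26
iadd        52
dup         52 52
istore 0    52
ineg        -52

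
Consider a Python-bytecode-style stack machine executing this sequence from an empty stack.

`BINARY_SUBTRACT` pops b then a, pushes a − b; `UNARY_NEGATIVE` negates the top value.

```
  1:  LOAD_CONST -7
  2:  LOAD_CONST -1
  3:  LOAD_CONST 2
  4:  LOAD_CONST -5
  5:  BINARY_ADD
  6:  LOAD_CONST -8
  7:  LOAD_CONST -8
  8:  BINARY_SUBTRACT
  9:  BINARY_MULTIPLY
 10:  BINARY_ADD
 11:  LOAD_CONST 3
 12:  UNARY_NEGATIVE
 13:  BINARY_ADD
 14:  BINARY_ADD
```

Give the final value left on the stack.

LOAD_CONST -7   -> [-7]
LOAD_CONST -1   -> [-7, -1]
LOAD_CONST 2    -> [-7, -1, 2]
LOAD_CONST -5   -> [-7, -1, 2, -5]
BINARY_ADD      -> [-7, -1, -3]
LOAD_CONST -8   -> [-7, -1, -3, -8]
LOAD_CONST -8   -> [-7, -1, -3, -8, -8]
BINARY_SUBTRACT -> [-7, -1, -3, 0]
BINARY_MULTIPLY -> [-7, -1, 0]
BINARY_ADD      -> [-7, -1]
LOAD_CONST 3    -> [-7, -1, 3]
UNARY_NEGATIVE  -> [-7, -1, -3]
BINARY_ADD      -> [-7, -4]
BINARY_ADD      -> [-11]

-11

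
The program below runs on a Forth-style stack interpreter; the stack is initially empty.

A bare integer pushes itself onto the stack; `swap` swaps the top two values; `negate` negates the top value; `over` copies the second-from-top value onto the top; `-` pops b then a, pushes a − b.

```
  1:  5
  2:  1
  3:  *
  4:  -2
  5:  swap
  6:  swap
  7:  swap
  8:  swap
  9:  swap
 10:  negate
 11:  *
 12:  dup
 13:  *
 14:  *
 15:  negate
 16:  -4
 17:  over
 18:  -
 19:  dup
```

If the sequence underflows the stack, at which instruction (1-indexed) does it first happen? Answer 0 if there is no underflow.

14

5      : [5]
1      : [5, 1]
*      : [5]
-2     : [5, -2]
swap   : [-2, 5]
swap   : [5, -2]
swap   : [-2, 5]
swap   : [5, -2]
swap   : [-2, 5]
negate : [-2, -5]
*      : [10]
dup    : [10, 10]
*      : [100]
*  — needs 2 operands, stack has 1 → underflow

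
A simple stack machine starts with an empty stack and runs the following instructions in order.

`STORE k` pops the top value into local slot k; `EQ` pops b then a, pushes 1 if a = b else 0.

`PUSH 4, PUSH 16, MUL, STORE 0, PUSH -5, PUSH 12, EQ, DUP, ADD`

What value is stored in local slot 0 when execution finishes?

64

PUSH 4  -> [4]
PUSH 16 -> [4, 16]
MUL     -> [64]
STORE 0 -> []
PUSH -5 -> [-5]
PUSH 12 -> [-5, 12]
EQ      -> [0]
DUP     -> [0, 0]
ADD     -> [0]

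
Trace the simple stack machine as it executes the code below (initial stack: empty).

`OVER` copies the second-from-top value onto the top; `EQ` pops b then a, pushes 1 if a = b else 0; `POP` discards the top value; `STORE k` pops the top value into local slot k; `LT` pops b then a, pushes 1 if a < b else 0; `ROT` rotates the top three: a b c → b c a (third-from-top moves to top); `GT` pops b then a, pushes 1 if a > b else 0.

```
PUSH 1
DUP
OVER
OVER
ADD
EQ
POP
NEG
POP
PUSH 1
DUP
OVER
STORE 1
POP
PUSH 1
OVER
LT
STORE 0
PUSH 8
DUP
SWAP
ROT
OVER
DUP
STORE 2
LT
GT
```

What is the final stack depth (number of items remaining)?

PUSH 1  → 1
DUP     → 1 1
OVER    → 1 1 1
OVER    → 1 1 1 1
ADD     → 1 1 2
EQ      → 1 0
POP     → 1
NEG     → -1
POP     → (empty)
PUSH 1  → 1
DUP     → 1 1
OVER    → 1 1 1
STORE 1 → 1 1
POP     → 1
PUSH 1  → 1 1
OVER    → 1 1 1
LT      → 1 0
STORE 0 → 1
PUSH 8  → 1 8
DUP     → 1 8 8
SWAP    → 1 8 8
ROT     → 8 8 1
OVER    → 8 8 1 8
DUP     → 8 8 1 8 8
STORE 2 → 8 8 1 8
LT      → 8 8 1
GT      → 8 1

2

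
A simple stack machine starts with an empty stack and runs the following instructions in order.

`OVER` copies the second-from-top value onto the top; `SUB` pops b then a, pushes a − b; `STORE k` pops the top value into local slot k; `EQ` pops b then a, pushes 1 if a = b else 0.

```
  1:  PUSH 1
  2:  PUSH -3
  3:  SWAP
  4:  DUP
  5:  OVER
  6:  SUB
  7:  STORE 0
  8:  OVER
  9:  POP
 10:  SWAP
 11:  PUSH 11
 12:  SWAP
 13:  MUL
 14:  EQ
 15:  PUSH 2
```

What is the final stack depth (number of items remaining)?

2

PUSH 1  -> [1]
PUSH -3 -> [1, -3]
SWAP    -> [-3, 1]
DUP     -> [-3, 1, 1]
OVER    -> [-3, 1, 1, 1]
SUB     -> [-3, 1, 0]
STORE 0 -> [-3, 1]
OVER    -> [-3, 1, -3]
POP     -> [-3, 1]
SWAP    -> [1, -3]
PUSH 11 -> [1, -3, 11]
SWAP    -> [1, 11, -3]
MUL     -> [1, -33]
EQ      -> [0]
PUSH 2  -> [0, 2]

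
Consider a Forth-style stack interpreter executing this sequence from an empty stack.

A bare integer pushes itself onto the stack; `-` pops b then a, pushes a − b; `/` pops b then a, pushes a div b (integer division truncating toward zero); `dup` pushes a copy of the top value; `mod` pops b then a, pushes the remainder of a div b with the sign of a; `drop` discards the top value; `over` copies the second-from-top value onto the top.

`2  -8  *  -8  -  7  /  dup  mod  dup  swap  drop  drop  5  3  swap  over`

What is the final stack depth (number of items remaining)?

2    : 2
-8   : 2 -8
*    : -16
-8   : -16 -8
-    : -8
7    : -8 7
/    : -1
dup  : -1 -1
mod  : 0
dup  : 0 0
swap : 0 0
drop : 0
drop : (empty)
5    : 5
3    : 5 3
swap : 3 5
over : 3 5 3

3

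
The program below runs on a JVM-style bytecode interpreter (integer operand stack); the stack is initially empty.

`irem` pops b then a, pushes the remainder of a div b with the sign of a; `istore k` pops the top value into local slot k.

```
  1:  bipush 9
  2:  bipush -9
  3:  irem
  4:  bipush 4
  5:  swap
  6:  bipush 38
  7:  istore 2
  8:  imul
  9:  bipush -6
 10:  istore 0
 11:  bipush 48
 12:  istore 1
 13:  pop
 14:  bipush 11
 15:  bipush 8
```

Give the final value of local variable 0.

-6

bipush 9  -> 9
bipush -9 -> 9 -9
irem      -> 0
bipush 4  -> 0 4
swap      -> 4 0
bipush 38 -> 4 0 38
istore 2  -> 4 0
imul      -> 0
bipush -6 -> 0 -6
istore 0  -> 0
bipush 48 -> 0 48
istore 1  -> 0
pop       -> (empty)
bipush 11 -> 11
bipush 8  -> 11 8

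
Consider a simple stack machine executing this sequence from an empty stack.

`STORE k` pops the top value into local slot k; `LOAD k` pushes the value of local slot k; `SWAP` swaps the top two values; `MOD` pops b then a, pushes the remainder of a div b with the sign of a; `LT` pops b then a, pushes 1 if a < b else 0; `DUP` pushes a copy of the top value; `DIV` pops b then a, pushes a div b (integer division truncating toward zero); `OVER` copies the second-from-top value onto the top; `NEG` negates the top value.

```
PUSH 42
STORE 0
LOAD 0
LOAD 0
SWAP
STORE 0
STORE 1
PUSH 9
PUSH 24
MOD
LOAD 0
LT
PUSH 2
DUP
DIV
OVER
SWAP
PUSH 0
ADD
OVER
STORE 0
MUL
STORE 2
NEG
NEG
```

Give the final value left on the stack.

PUSH 42 : 42
STORE 0 : (empty)
LOAD 0  : 42
LOAD 0  : 42 42
SWAP    : 42 42
STORE 0 : 42
STORE 1 : (empty)
PUSH 9  : 9
PUSH 24 : 9 24
MOD     : 9
LOAD 0  : 9 42
LT      : 1
PUSH 2  : 1 2
DUP     : 1 2 2
DIV     : 1 1
OVER    : 1 1 1
SWAP    : 1 1 1
PUSH 0  : 1 1 1 0
ADD     : 1 1 1
OVER    : 1 1 1 1
STORE 0 : 1 1 1
MUL     : 1 1
STORE 2 : 1
NEG     : -1
NEG     : 1

1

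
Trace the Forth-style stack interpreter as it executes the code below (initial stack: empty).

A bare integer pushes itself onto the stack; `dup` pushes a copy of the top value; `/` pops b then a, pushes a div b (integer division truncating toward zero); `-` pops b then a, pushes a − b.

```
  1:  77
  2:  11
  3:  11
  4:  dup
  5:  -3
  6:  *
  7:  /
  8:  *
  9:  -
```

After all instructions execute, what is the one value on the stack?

77  → [77]
11  → [77, 11]
11  → [77, 11, 11]
dup → [77, 11, 11, 11]
-3  → [77, 11, 11, 11, -3]
*   → [77, 11, 11, -33]
/   → [77, 11, 0]
*   → [77, 0]
-   → [77]

77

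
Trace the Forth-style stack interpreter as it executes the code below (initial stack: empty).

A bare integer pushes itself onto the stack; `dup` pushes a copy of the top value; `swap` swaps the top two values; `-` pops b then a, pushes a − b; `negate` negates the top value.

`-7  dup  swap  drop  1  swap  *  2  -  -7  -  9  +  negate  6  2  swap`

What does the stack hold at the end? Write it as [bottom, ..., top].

[-7, 2, 6]

-7     -> -7
dup    -> -7 -7
swap   -> -7 -7
drop   -> -7
1      -> -7 1
swap   -> 1 -7
*      -> -7
2      -> -7 2
-      -> -9
-7     -> -9 -7
-      -> -2
9      -> -2 9
+      -> 7
negate -> -7
6      -> -7 6
2      -> -7 6 2
swap   -> -7 2 6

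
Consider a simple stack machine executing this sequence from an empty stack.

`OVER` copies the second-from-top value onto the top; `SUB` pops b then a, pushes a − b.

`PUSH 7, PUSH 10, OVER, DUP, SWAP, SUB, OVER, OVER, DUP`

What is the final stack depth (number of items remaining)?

PUSH 7  : 7
PUSH 10 : 7 10
OVER    : 7 10 7
DUP     : 7 10 7 7
SWAP    : 7 10 7 7
SUB     : 7 10 0
OVER    : 7 10 0 10
OVER    : 7 10 0 10 0
DUP     : 7 10 0 10 0 0

6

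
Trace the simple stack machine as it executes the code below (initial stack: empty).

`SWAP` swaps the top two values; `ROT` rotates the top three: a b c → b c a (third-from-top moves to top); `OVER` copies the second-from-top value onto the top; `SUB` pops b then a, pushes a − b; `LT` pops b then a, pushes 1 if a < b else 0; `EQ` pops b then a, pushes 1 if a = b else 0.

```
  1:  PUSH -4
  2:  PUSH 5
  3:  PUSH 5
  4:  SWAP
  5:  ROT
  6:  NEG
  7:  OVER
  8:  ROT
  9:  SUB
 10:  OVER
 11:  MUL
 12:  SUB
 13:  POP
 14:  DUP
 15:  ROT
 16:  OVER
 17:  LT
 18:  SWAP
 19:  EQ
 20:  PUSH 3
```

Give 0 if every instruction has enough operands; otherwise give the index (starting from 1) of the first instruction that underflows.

PUSH -4 : -4
PUSH 5  : -4 5
PUSH 5  : -4 5 5
SWAP    : -4 5 5
ROT     : 5 5 -4
NEG     : 5 5 4
OVER    : 5 5 4 5
ROT     : 5 4 5 5
SUB     : 5 4 0
OVER    : 5 4 0 4
MUL     : 5 4 0
SUB     : 5 4
POP     : 5
DUP     : 5 5
ROT  — needs 3 operands, stack has 2 → underflow

15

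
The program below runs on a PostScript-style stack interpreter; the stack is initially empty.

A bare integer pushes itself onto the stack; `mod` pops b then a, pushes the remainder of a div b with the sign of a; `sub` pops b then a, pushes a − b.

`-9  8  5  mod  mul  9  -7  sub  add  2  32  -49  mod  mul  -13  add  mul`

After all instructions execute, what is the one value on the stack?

-561

-9  : -9
8   : -9 8
5   : -9 8 5
mod : -9 3
mul : -27
9   : -27 9
-7  : -27 9 -7
sub : -27 16
add : -11
2   : -11 2
32  : -11 2 32
-49 : -11 2 32 -49
mod : -11 2 32
mul : -11 64
-13 : -11 64 -13
add : -11 51
mul : -561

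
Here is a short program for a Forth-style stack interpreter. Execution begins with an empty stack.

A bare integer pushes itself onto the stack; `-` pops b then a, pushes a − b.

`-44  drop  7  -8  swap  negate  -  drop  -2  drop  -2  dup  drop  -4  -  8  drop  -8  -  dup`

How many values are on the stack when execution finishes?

2

-44    : [-44]
drop   : []
7      : [7]
-8     : [7, -8]
swap   : [-8, 7]
negate : [-8, -7]
-      : [-1]
drop   : []
-2     : [-2]
drop   : []
-2     : [-2]
dup    : [-2, -2]
drop   : [-2]
-4     : [-2, -4]
-      : [2]
8      : [2, 8]
drop   : [2]
-8     : [2, -8]
-      : [10]
dup    : [10, 10]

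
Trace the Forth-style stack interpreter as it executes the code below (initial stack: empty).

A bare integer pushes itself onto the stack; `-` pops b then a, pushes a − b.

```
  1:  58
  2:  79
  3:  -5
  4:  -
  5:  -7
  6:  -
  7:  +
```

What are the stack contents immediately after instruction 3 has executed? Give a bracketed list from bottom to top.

[58, 79, -5]

58  58
79  58 79
-5  58 79 -5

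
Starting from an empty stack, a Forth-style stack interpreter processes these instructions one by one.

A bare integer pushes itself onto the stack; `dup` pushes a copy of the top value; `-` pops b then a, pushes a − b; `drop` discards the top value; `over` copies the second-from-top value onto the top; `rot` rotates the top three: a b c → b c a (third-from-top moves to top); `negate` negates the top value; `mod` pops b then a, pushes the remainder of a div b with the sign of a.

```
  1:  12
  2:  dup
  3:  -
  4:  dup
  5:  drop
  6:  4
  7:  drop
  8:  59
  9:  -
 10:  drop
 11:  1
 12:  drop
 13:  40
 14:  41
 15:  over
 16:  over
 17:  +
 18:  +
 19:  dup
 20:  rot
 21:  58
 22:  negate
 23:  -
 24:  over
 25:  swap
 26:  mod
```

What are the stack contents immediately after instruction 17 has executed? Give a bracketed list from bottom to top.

[40, 41, 81]

12   → 12
dup  → 12 12
-    → 0
dup  → 0 0
drop → 0
4    → 0 4
drop → 0
59   → 0 59
-    → -59
drop → (empty)
1    → 1
drop → (empty)
40   → 40
41   → 40 41
over → 40 41 40
over → 40 41 40 41
+    → 40 41 81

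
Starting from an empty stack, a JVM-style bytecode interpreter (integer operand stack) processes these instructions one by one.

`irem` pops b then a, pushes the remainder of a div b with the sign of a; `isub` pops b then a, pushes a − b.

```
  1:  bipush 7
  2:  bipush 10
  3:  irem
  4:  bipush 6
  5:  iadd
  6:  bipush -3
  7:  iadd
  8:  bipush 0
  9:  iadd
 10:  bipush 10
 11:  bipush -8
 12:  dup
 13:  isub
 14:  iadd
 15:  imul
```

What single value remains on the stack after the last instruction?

bipush 7  -> 7
bipush 10 -> 7 10
irem      -> 7
bipush 6  -> 7 6
iadd      -> 13
bipush -3 -> 13 -3
iadd      -> 10
bipush 0  -> 10 0
iadd      -> 10
bipush 10 -> 10 10
bipush -8 -> 10 10 -8
dup       -> 10 10 -8 -8
isub      -> 10 10 0
iadd      -> 10 10
imul      -> 100

100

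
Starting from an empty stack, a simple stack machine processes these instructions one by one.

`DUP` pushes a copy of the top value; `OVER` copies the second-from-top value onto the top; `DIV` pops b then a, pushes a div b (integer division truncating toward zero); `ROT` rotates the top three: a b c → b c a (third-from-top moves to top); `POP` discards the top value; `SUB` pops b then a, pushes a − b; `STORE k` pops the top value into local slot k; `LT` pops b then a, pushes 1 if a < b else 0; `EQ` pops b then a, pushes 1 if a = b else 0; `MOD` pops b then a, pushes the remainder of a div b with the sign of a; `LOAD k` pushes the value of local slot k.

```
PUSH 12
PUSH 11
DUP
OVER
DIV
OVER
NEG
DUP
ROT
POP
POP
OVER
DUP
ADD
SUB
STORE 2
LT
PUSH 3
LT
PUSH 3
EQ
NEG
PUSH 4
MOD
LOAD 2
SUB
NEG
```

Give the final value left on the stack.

-33

PUSH 12 : 12
PUSH 11 : 12 11
DUP     : 12 11 11
OVER    : 12 11 11 11
DIV     : 12 11 1
OVER    : 12 11 1 11
NEG     : 12 11 1 -11
DUP     : 12 11 1 -11 -11
ROT     : 12 11 -11 -11 1
POP     : 12 11 -11 -11
POP     : 12 11 -11
OVER    : 12 11 -11 11
DUP     : 12 11 -11 11 11
ADD     : 12 11 -11 22
SUB     : 12 11 -33
STORE 2 : 12 11
LT      : 0
PUSH 3  : 0 3
LT      : 1
PUSH 3  : 1 3
EQ      : 0
NEG     : 0
PUSH 4  : 0 4
MOD     : 0
LOAD 2  : 0 -33
SUB     : 33
NEG     : -33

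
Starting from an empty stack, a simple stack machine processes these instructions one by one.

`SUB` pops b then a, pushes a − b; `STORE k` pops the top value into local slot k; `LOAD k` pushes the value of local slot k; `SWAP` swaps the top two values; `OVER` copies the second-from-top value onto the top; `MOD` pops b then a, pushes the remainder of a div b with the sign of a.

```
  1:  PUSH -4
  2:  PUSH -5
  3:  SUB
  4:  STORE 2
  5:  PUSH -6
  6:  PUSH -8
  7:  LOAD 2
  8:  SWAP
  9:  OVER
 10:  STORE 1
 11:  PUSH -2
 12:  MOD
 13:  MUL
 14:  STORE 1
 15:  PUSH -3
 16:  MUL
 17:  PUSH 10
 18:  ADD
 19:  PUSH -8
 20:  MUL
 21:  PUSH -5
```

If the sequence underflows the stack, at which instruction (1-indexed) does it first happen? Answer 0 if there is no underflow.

PUSH -4 : [-4]
PUSH -5 : [-4, -5]
SUB     : [1]
STORE 2 : []
PUSH -6 : [-6]
PUSH -8 : [-6, -8]
LOAD 2  : [-6, -8, 1]
SWAP    : [-6, 1, -8]
OVER    : [-6, 1, -8, 1]
STORE 1 : [-6, 1, -8]
PUSH -2 : [-6, 1, -8, -2]
MOD     : [-6, 1, 0]
MUL     : [-6, 0]
STORE 1 : [-6]
PUSH -3 : [-6, -3]
MUL     : [18]
PUSH 10 : [18, 10]
ADD     : [28]
PUSH -8 : [28, -8]
MUL     : [-224]
PUSH -5 : [-224, -5]

0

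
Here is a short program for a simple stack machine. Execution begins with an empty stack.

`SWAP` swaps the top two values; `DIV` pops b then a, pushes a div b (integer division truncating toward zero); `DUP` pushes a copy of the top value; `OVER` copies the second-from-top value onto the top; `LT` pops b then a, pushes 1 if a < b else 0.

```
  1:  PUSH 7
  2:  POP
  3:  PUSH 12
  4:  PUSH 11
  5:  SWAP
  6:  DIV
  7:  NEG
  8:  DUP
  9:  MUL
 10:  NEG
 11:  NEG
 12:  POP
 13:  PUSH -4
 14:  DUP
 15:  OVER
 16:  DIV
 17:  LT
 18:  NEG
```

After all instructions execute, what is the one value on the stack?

PUSH 7  -> 7
POP     -> (empty)
PUSH 12 -> 12
PUSH 11 -> 12 11
SWAP    -> 11 12
DIV     -> 0
NEG     -> 0
DUP     -> 0 0
MUL     -> 0
NEG     -> 0
NEG     -> 0
POP     -> (empty)
PUSH -4 -> -4
DUP     -> -4 -4
OVER    -> -4 -4 -4
DIV     -> -4 1
LT      -> 1
NEG     -> -1

-1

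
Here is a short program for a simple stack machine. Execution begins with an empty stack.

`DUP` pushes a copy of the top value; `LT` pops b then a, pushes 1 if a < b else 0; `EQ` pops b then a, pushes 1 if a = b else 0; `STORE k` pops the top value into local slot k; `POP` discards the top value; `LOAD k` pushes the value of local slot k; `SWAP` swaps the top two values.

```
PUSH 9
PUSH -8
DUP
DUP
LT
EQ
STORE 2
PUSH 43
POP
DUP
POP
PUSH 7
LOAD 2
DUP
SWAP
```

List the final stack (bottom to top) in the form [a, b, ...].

[9, 7, 0, 0]

PUSH 9  → 9
PUSH -8 → 9 -8
DUP     → 9 -8 -8
DUP     → 9 -8 -8 -8
LT      → 9 -8 0
EQ      → 9 0
STORE 2 → 9
PUSH 43 → 9 43
POP     → 9
DUP     → 9 9
POP     → 9
PUSH 7  → 9 7
LOAD 2  → 9 7 0
DUP     → 9 7 0 0
SWAP    → 9 7 0 0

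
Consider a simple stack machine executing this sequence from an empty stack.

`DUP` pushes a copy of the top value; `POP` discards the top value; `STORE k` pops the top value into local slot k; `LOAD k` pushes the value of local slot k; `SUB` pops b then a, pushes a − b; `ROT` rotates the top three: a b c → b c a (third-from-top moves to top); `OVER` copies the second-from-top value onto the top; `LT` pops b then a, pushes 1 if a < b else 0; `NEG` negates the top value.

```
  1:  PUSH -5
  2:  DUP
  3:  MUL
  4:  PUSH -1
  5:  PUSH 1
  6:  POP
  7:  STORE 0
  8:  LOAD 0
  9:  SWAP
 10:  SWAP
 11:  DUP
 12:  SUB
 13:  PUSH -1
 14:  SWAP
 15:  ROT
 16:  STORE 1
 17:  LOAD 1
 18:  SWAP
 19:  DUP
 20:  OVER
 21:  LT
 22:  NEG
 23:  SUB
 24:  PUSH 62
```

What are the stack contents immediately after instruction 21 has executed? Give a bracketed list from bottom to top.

PUSH -5 -> [-5]
DUP     -> [-5, -5]
MUL     -> [25]
PUSH -1 -> [25, -1]
PUSH 1  -> [25, -1, 1]
POP     -> [25, -1]
STORE 0 -> [25]
LOAD 0  -> [25, -1]
SWAP    -> [-1, 25]
SWAP    -> [25, -1]
DUP     -> [25, -1, -1]
SUB     -> [25, 0]
PUSH -1 -> [25, 0, -1]
SWAP    -> [25, -1, 0]
ROT     -> [-1, 0, 25]
STORE 1 -> [-1, 0]
LOAD 1  -> [-1, 0, 25]
SWAP    -> [-1, 25, 0]
DUP     -> [-1, 25, 0, 0]
OVER    -> [-1, 25, 0, 0, 0]
LT      -> [-1, 25, 0, 0]

[-1, 25, 0, 0]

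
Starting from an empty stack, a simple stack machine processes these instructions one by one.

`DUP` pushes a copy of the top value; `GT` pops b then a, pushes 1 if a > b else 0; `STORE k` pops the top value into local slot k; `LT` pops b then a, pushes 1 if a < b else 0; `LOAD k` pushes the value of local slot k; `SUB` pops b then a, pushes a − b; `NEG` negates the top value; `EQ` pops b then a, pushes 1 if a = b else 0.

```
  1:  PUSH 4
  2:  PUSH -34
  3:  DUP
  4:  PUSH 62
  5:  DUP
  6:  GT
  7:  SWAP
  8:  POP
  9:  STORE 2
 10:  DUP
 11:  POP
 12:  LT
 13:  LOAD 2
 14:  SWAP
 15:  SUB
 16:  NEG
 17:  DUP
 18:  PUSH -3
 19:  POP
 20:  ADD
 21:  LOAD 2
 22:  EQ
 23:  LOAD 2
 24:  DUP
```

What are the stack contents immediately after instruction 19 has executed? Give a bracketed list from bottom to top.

PUSH 4   -> [4]
PUSH -34 -> [4, -34]
DUP      -> [4, -34, -34]
PUSH 62  -> [4, -34, -34, 62]
DUP      -> [4, -34, -34, 62, 62]
GT       -> [4, -34, -34, 0]
SWAP     -> [4, -34, 0, -34]
POP      -> [4, -34, 0]
STORE 2  -> [4, -34]
DUP      -> [4, -34, -34]
POP      -> [4, -34]
LT       -> [0]
LOAD 2   -> [0, 0]
SWAP     -> [0, 0]
SUB      -> [0]
NEG      -> [0]
DUP      -> [0, 0]
PUSH -3  -> [0, 0, -3]
POP      -> [0, 0]

[0, 0]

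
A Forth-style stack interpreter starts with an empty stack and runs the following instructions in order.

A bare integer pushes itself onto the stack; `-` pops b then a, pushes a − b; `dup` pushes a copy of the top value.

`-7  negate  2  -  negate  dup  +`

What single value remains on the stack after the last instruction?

-10

-7      -7
negate  7
2       7 2
-       5
negate  -5
dup     -5 -5
+       -10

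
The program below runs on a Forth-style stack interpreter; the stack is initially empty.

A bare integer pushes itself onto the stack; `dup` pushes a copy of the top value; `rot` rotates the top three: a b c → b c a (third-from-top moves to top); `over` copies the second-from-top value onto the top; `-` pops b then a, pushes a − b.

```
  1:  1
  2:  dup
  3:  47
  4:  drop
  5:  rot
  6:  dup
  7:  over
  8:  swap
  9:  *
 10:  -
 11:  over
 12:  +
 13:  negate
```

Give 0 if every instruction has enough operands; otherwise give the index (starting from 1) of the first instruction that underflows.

1    : 1
dup  : 1 1
47   : 1 1 47
drop : 1 1
rot  — needs 3 operands, stack has 2 → underflow

5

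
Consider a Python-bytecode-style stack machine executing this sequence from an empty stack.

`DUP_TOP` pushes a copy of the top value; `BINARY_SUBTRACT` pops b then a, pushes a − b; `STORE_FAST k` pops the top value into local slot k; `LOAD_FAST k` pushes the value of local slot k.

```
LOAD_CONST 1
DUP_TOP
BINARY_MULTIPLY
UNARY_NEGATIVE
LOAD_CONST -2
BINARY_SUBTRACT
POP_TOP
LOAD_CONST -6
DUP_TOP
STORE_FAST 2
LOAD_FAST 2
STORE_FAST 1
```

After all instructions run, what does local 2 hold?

-6

LOAD_CONST 1    : 1
DUP_TOP         : 1 1
BINARY_MULTIPLY : 1
UNARY_NEGATIVE  : -1
LOAD_CONST -2   : -1 -2
BINARY_SUBTRACT : 1
POP_TOP         : (empty)
LOAD_CONST -6   : -6
DUP_TOP         : -6 -6
STORE_FAST 2    : -6
LOAD_FAST 2     : -6 -6
STORE_FAST 1    : -6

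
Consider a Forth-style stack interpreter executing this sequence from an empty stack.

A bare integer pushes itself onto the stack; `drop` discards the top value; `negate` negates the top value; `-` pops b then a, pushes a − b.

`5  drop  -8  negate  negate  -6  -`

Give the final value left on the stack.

5      -> 5
drop   -> (empty)
-8     -> -8
negate -> 8
negate -> -8
-6     -> -8 -6
-      -> -2

-2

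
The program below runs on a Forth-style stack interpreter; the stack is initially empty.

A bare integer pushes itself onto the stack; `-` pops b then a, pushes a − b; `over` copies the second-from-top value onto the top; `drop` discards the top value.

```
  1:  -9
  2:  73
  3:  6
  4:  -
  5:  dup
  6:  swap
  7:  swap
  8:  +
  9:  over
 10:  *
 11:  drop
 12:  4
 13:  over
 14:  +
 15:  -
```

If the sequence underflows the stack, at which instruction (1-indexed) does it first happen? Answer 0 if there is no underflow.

-9    -9
73    -9 73
6     -9 73 6
-     -9 67
dup   -9 67 67
swap  -9 67 67
swap  -9 67 67
+     -9 134
over  -9 134 -9
*     -9 -1206
drop  -9
4     -9 4
over  -9 4 -9
+     -9 -5
-     -4

0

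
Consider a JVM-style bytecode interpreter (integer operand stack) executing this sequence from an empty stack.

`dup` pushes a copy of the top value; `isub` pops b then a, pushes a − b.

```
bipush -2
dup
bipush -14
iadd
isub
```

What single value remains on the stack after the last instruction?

bipush -2  → [-2]
dup        → [-2, -2]
bipush -14 → [-2, -2, -14]
iadd       → [-2, -16]
isub       → [14]

14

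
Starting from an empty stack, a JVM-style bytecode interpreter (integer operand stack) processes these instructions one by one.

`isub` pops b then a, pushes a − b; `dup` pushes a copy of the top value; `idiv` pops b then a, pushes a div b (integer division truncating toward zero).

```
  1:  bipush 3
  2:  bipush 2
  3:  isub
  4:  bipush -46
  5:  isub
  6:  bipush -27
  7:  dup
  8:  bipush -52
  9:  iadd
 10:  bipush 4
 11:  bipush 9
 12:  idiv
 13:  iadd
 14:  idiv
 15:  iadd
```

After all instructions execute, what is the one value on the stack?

47

bipush 3   -> 3
bipush 2   -> 3 2
isub       -> 1
bipush -46 -> 1 -46
isub       -> 47
bipush -27 -> 47 -27
dup        -> 47 -27 -27
bipush -52 -> 47 -27 -27 -52
iadd       -> 47 -27 -79
bipush 4   -> 47 -27 -79 4
bipush 9   -> 47 -27 -79 4 9
idiv       -> 47 -27 -79 0
iadd       -> 47 -27 -79
idiv       -> 47 0
iadd       -> 47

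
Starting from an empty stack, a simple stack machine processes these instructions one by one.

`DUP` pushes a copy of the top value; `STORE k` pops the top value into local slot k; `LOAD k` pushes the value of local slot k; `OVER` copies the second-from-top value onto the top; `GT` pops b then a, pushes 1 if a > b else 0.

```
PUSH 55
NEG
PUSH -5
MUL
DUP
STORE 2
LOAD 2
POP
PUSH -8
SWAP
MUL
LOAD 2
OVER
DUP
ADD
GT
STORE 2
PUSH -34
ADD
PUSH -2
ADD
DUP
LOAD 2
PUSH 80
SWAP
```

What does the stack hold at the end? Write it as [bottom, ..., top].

[-2236, -2236, 80, 1]

PUSH 55  → [55]
NEG      → [-55]
PUSH -5  → [-55, -5]
MUL      → [275]
DUP      → [275, 275]
STORE 2  → [275]
LOAD 2   → [275, 275]
POP      → [275]
PUSH -8  → [275, -8]
SWAP     → [-8, 275]
MUL      → [-2200]
LOAD 2   → [-2200, 275]
OVER     → [-2200, 275, -2200]
DUP      → [-2200, 275, -2200, -2200]
ADD      → [-2200, 275, -4400]
GT       → [-2200, 1]
STORE 2  → [-2200]
PUSH -34 → [-2200, -34]
ADD      → [-2234]
PUSH -2  → [-2234, -2]
ADD      → [-2236]
DUP      → [-2236, -2236]
LOAD 2   → [-2236, -2236, 1]
PUSH 80  → [-2236, -2236, 1, 80]
SWAP     → [-2236, -2236, 80, 1]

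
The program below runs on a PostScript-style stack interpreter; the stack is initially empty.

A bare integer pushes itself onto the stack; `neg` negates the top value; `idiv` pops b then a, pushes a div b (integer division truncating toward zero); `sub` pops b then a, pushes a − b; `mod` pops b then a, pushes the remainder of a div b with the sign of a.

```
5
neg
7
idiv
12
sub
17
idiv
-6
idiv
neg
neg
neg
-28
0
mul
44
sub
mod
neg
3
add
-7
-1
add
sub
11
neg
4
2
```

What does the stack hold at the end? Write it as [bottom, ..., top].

[11, -11, 4, 2]

5     5
neg   -5
7     -5 7
idiv  0
12    0 12
sub   -12
17    -12 17
idiv  0
-6    0 -6
idiv  0
neg   0
neg   0
neg   0
-28   0 -28
0     0 -28 0
mul   0 0
44    0 0 44
sub   0 -44
mod   0
neg   0
3     0 3
add   3
-7    3 -7
-1    3 -7 -1
add   3 -8
sub   11
11    11 11
neg   11 -11
4     11 -11 4
2     11 -11 4 2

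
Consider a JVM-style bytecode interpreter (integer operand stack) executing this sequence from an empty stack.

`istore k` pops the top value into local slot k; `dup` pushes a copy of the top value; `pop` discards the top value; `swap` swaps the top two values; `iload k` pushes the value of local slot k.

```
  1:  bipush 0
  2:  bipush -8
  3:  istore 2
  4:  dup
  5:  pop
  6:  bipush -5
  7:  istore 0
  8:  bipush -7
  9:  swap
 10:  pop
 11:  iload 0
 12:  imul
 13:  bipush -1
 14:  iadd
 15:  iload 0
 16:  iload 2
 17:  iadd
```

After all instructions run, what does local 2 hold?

-8

bipush 0  -> 0
bipush -8 -> 0 -8
istore 2  -> 0
dup       -> 0 0
pop       -> 0
bipush -5 -> 0 -5
istore 0  -> 0
bipush -7 -> 0 -7
swap      -> -7 0
pop       -> -7
iload 0   -> -7 -5
imul      -> 35
bipush -1 -> 35 -1
iadd      -> 34
iload 0   -> 34 -5
iload 2   -> 34 -5 -8
iadd      -> 34 -13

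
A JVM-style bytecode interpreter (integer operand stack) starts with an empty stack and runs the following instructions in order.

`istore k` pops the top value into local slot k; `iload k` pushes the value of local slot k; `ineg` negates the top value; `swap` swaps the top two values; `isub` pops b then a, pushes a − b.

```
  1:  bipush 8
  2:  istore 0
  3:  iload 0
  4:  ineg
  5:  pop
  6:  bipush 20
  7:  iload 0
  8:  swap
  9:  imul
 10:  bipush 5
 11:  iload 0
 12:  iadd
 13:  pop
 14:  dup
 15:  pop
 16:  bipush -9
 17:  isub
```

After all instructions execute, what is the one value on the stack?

bipush 8  -> [8]
istore 0  -> []
iload 0   -> [8]
ineg      -> [-8]
pop       -> []
bipush 20 -> [20]
iload 0   -> [20, 8]
swap      -> [8, 20]
imul      -> [160]
bipush 5  -> [160, 5]
iload 0   -> [160, 5, 8]
iadd      -> [160, 13]
pop       -> [160]
dup       -> [160, 160]
pop       -> [160]
bipush -9 -> [160, -9]
isub      -> [169]

169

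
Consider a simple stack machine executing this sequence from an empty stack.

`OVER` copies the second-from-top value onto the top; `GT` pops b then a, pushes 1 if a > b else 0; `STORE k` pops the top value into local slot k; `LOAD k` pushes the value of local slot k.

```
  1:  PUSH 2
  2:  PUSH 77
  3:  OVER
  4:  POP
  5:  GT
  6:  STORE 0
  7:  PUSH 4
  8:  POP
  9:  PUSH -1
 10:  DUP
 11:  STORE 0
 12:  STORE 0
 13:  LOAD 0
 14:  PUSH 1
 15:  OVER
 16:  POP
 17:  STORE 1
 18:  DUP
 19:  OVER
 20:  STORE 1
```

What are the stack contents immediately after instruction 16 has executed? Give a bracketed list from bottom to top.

PUSH 2  : [2]
PUSH 77 : [2, 77]
OVER    : [2, 77, 2]
POP     : [2, 77]
GT      : [0]
STORE 0 : []
PUSH 4  : [4]
POP     : []
PUSH -1 : [-1]
DUP     : [-1, -1]
STORE 0 : [-1]
STORE 0 : []
LOAD 0  : [-1]
PUSH 1  : [-1, 1]
OVER    : [-1, 1, -1]
POP     : [-1, 1]

[-1, 1]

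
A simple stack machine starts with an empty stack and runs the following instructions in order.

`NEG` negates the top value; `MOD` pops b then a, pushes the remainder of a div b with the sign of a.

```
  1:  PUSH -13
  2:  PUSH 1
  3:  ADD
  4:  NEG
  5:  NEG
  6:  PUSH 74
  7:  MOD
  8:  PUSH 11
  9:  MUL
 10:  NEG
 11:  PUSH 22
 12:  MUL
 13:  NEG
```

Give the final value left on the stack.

-2904

PUSH -13 : [-13]
PUSH 1   : [-13, 1]
ADD      : [-12]
NEG      : [12]
NEG      : [-12]
PUSH 74  : [-12, 74]
MOD      : [-12]
PUSH 11  : [-12, 11]
MUL      : [-132]
NEG      : [132]
PUSH 22  : [132, 22]
MUL      : [2904]
NEG      : [-2904]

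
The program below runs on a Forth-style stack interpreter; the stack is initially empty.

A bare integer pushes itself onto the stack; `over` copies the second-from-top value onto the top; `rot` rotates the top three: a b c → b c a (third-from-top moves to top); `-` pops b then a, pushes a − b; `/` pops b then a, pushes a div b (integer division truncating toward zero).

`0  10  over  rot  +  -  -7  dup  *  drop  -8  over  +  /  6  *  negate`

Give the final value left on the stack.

-30

0       0
10      0 10
over    0 10 0
rot     10 0 0
+       10 0
-       10
-7      10 -7
dup     10 -7 -7
*       10 49
drop    10
-8      10 -8
over    10 -8 10
+       10 2
/       5
6       5 6
*       30
negate  -30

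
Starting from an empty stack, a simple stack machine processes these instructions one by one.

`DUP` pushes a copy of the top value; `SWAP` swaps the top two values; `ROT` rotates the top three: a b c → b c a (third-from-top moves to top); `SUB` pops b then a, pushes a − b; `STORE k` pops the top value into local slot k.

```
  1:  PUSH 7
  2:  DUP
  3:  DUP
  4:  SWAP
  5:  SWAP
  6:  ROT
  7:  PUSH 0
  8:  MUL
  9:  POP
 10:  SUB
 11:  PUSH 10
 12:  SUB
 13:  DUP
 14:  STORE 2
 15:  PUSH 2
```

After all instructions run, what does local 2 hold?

-10

PUSH 7  → 7
DUP     → 7 7
DUP     → 7 7 7
SWAP    → 7 7 7
SWAP    → 7 7 7
ROT     → 7 7 7
PUSH 0  → 7 7 7 0
MUL     → 7 7 0
POP     → 7 7
SUB     → 0
PUSH 10 → 0 10
SUB     → -10
DUP     → -10 -10
STORE 2 → -10
PUSH 2  → -10 2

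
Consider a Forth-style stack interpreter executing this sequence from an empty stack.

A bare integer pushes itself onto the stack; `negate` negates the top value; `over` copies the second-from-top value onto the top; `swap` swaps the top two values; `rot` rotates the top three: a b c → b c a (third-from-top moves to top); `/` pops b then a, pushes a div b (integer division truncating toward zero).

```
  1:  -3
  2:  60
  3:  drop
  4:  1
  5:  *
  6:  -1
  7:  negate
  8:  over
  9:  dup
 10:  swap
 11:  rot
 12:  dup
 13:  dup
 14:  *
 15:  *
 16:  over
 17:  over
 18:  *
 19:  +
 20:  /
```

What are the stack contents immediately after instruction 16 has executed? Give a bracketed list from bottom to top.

-3     : -3
60     : -3 60
drop   : -3
1      : -3 1
*      : -3
-1     : -3 -1
negate : -3 1
over   : -3 1 -3
dup    : -3 1 -3 -3
swap   : -3 1 -3 -3
rot    : -3 -3 -3 1
dup    : -3 -3 -3 1 1
dup    : -3 -3 -3 1 1 1
*      : -3 -3 -3 1 1
*      : -3 -3 -3 1
over   : -3 -3 -3 1 -3

[-3, -3, -3, 1, -3]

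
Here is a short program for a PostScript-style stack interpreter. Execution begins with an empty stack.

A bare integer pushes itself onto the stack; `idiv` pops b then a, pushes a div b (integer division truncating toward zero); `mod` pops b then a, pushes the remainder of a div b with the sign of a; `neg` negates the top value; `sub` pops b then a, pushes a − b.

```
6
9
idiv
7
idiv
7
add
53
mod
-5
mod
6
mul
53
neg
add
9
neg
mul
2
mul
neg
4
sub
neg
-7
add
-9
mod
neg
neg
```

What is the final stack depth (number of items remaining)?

6    -> 6
9    -> 6 9
idiv -> 0
7    -> 0 7
idiv -> 0
7    -> 0 7
add  -> 7
53   -> 7 53
mod  -> 7
-5   -> 7 -5
mod  -> 2
6    -> 2 6
mul  -> 12
53   -> 12 53
neg  -> 12 -53
add  -> -41
9    -> -41 9
neg  -> -41 -9
mul  -> 369
2    -> 369 2
mul  -> 738
neg  -> -738
4    -> -738 4
sub  -> -742
neg  -> 742
-7   -> 742 -7
add  -> 735
-9   -> 735 -9
mod  -> 6
neg  -> -6
neg  -> 6

1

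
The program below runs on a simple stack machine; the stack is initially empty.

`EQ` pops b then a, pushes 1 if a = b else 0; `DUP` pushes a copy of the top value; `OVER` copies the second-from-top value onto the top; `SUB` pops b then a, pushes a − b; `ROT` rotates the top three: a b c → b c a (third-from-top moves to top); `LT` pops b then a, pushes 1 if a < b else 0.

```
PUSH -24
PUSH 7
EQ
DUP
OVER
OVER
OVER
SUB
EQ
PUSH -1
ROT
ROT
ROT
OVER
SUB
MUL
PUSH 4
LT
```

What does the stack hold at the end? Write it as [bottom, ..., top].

[0, 0, 1]

PUSH -24 : [-24]
PUSH 7   : [-24, 7]
EQ       : [0]
DUP      : [0, 0]
OVER     : [0, 0, 0]
OVER     : [0, 0, 0, 0]
OVER     : [0, 0, 0, 0, 0]
SUB      : [0, 0, 0, 0]
EQ       : [0, 0, 1]
PUSH -1  : [0, 0, 1, -1]
ROT      : [0, 1, -1, 0]
ROT      : [0, -1, 0, 1]
ROT      : [0, 0, 1, -1]
OVER     : [0, 0, 1, -1, 1]
SUB      : [0, 0, 1, -2]
MUL      : [0, 0, -2]
PUSH 4   : [0, 0, -2, 4]
LT       : [0, 0, 1]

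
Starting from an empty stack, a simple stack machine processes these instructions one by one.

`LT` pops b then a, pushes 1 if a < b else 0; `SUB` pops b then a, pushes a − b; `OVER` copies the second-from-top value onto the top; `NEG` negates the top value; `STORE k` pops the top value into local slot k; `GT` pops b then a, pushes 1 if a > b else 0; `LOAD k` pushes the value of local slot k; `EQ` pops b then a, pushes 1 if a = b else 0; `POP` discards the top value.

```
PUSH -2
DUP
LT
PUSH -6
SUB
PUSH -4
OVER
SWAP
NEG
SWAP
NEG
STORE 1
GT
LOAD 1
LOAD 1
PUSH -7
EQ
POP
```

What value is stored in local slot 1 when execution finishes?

-6

PUSH -2 -> [-2]
DUP     -> [-2, -2]
LT      -> [0]
PUSH -6 -> [0, -6]
SUB     -> [6]
PUSH -4 -> [6, -4]
OVER    -> [6, -4, 6]
SWAP    -> [6, 6, -4]
NEG     -> [6, 6, 4]
SWAP    -> [6, 4, 6]
NEG     -> [6, 4, -6]
STORE 1 -> [6, 4]
GT      -> [1]
LOAD 1  -> [1, -6]
LOAD 1  -> [1, -6, -6]
PUSH -7 -> [1, -6, -6, -7]
EQ      -> [1, -6, 0]
POP     -> [1, -6]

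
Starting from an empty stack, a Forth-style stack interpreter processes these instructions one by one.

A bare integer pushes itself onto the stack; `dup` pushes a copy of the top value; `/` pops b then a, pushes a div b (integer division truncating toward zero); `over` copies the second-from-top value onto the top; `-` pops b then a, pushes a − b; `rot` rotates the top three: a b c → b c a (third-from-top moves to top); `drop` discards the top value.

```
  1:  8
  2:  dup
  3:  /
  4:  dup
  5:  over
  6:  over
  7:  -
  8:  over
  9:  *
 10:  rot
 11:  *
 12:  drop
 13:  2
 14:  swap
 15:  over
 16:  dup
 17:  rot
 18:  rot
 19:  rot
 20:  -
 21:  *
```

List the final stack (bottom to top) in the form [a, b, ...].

[2, 0]

8     8
dup   8 8
/     1
dup   1 1
over  1 1 1
over  1 1 1 1
-     1 1 0
over  1 1 0 1
*     1 1 0
rot   1 0 1
*     1 0
drop  1
2     1 2
swap  2 1
over  2 1 2
dup   2 1 2 2
rot   2 2 2 1
rot   2 2 1 2
rot   2 1 2 2
-     2 1 0
*     2 0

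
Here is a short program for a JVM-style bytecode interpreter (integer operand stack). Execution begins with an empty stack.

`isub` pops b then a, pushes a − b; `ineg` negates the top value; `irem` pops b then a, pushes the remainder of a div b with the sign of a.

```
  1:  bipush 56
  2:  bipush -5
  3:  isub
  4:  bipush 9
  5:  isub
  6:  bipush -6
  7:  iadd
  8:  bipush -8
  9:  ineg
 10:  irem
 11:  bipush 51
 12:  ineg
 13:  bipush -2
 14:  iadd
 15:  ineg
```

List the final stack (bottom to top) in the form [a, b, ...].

[6, 53]

bipush 56  [56]
bipush -5  [56, -5]
isub       [61]
bipush 9   [61, 9]
isub       [52]
bipush -6  [52, -6]
iadd       [46]
bipush -8  [46, -8]
ineg       [46, 8]
irem       [6]
bipush 51  [6, 51]
ineg       [6, -51]
bipush -2  [6, -51, -2]
iadd       [6, -53]
ineg       [6, 53]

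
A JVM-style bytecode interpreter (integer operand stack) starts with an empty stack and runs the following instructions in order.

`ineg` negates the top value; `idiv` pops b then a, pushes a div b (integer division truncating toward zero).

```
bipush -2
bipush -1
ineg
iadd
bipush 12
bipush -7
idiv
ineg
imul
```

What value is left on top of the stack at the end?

bipush -2  [-2]
bipush -1  [-2, -1]
ineg       [-2, 1]
iadd       [-1]
bipush 12  [-1, 12]
bipush -7  [-1, 12, -7]
idiv       [-1, -1]
ineg       [-1, 1]
imul       [-1]

-1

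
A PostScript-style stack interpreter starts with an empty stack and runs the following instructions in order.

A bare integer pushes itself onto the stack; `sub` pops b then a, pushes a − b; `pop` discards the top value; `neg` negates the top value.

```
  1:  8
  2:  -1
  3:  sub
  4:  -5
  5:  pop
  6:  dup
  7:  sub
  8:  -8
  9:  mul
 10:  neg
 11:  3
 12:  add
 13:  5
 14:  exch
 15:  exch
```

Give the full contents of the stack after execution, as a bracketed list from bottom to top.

[3, 5]

8    → 8
-1   → 8 -1
sub  → 9
-5   → 9 -5
pop  → 9
dup  → 9 9
sub  → 0
-8   → 0 -8
mul  → 0
neg  → 0
3    → 0 3
add  → 3
5    → 3 5
exch → 5 3
exch → 3 5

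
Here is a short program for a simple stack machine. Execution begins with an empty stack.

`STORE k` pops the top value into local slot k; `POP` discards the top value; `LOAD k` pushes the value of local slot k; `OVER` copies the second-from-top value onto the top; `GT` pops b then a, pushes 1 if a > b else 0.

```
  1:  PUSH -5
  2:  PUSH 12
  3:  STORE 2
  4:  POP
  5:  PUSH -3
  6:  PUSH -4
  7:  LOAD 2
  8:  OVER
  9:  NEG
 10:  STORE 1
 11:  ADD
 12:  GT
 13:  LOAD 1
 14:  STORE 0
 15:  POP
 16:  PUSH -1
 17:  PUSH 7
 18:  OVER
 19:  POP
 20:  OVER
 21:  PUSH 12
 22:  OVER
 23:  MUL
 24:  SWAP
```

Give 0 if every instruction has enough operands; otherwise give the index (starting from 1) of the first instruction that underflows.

PUSH -5  -5
PUSH 12  -5 12
STORE 2  -5
POP      (empty)
PUSH -3  -3
PUSH -4  -3 -4
LOAD 2   -3 -4 12
OVER     -3 -4 12 -4
NEG      -3 -4 12 4
STORE 1  -3 -4 12
ADD      -3 8
GT       0
LOAD 1   0 4
STORE 0  0
POP      (empty)
PUSH -1  -1
PUSH 7   -1 7
OVER     -1 7 -1
POP      -1 7
OVER     -1 7 -1
PUSH 12  -1 7 -1 12
OVER     -1 7 -1 12 -1
MUL      -1 7 -1 -12
SWAP     -1 7 -12 -1

0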